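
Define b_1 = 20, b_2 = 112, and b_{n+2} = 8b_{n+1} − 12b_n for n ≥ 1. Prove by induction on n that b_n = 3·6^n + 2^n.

Base cases: b_1 = 20 and 3·6^1 + 2^1 = 20; b_2 = 112 and 3·6^2 + 2^2 = 112.
Assume b_j = 3·6^j + 2^j for all 1 ≤ j ≤ r, where r ≥ 2.
Then b_{r+1} = 8b_r − 12b_{r−1} = 8·(3·6^r + 2^r) − 12·(3·6^{r−1} + 2^{r−1}) = 3·(8·6 − 12)6^{r−1} + (8·2 − 12)2^{r−1} = 108·6^{r−1} + 4·2^{r−1} = 3·6^{r+1} + 2^{r+1}.
By strong induction, b_n = 3·6^n + 2^n for all n ≥ 1.

b_n = 3·6^n + 2^n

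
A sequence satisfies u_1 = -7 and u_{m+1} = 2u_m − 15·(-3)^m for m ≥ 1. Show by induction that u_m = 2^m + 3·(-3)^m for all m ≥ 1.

Base case: u_1 = -7, and 2^1 + 3·(-3)^1 = 2 − 9 = -7.
Assume u_r = 2^r + 3·(-3)^r for some r ≥ 1.
Then u_{r+1} = 2u_r − 15·(-3)^r = 2·(2^r + 3·(-3)^r) − 15·(-3)^r = 2^{r+1} + 6·(-3)^r − 15·(-3)^r = 2^{r+1} − 9·(-3)^r = 2^{r+1} + 3·(-3)^{r+1}.
So the formula holds for r+1, and by induction u_m = 2^m + 3·(-3)^m for all m ≥ 1.

u_m = 2^m + 3·(-3)^m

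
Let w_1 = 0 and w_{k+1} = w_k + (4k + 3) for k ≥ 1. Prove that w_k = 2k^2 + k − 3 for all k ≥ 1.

Base case: w_1 = 0, and 2·1^2 + 1 − 3 = 0.
Assume w_r = 2r^2 + r − 3.
Then w_{r+1} = w_r + (4r + 3) = (2r^2 + r − 3) + (4r + 3) = 2r^2 + 5r,
and 2·(r+1)^2 + (r+1) − 3 = 2r^2 + 5r.
By induction, w_k = 2k^2 + k − 3 for all k ≥ 1.

w_k = 2k^2 + k − 3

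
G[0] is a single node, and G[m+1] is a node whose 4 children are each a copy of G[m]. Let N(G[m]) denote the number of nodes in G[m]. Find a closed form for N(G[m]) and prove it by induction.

Claim: N(G[m]) = (4^{m+1} − 1)/3.

Base case: N(G[0]) = 1, and (4^{0+1} − 1)/3 = 1.
Assume N(G[j]) = (4^{j+1} − 1)/3.
Then N(G[j+1]) = 1 + 4N(G[j]) = 1 + 4·(4^{j+1} − 1)/3 = 1 + (4^{j+2} − 4)/3 = (3 + 4^{j+2} − 4)/3 = (4^{j+2} − 1)/3.
Hence N(G[m]) = (4^{m+1} − 1)/3 for every m ≥ 0, by induction.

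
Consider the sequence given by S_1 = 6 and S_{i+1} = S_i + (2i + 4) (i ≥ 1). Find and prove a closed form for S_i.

Claim: S_i = i^2 + 3i + 2.

Base case: S_1 = 6, and 1^2 + 3·1 + 2 = 6.
Assume S_m = m^2 + 3m + 2.
Then S_{m+1} = S_m + (2m + 4) = (m^2 + 3m + 2) + (2m + 4) = m^2 + 5m + 6,
and (m+1)^2 + 3·(m+1) + 2 = m^2 + 5m + 6.
By induction, S_i = i^2 + 3i + 2 for all i ≥ 1.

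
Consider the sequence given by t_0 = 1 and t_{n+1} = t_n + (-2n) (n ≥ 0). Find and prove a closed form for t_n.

Claim: t_n = -n^2 + n + 1.

Base case: t_0 = 1, and -0^2 + 0 + 1 = 1.
Assume t_k = -k^2 + k + 1.
Then t_{k+1} = t_k + (-2k) = (-k^2 + k + 1) + (-2k) = -k^2 − k + 1,
and -(k+1)^2 + (k+1) + 1 = -k^2 − k + 1.
By induction, t_n = -n^2 + n + 1 for all n ≥ 0.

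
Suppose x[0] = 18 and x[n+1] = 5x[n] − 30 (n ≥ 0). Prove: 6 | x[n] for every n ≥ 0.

Base case: x[0] = 18 = 6·3, so 6 | x[0].
Assume 6 | x[k], so x[k] = 6t for some integer t.
Then x[k+1] = 5x[k] − 30 = 5·(6t) − 30 = 6(5t − 5), so 6 | x[k+1].
Hence 6 | x[n] for every n ≥ 0, by induction.

6 | x[n]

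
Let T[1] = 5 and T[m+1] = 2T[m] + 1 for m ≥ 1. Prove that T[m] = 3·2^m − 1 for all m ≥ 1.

Base case: T[1] = 5, and 3·2^1 − 1 = 6 − 1 = 5.
Assume T[j] = 3·2^j − 1 for some j ≥ 1.
Then T[j+1] = 2T[j] + 1 = 2·(3·2^j − 1) + 1 = 6·2^j − 2 + 1 = 3·2^{j+1} − 1.
This completes the inductive step, so T[m] = 3·2^m − 1 for all m ≥ 1.

T[m] = 3·2^m − 1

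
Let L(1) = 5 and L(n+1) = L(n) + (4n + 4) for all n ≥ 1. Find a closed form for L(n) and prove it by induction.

Claim: L(n) = 2n^2 + 2n + 1.

Base case: L(1) = 5, and 2·1^2 + 2·1 + 1 = 5.
Assume L(m) = 2m^2 + 2m + 1.
Then L(m+1) = L(m) + (4m + 4) = (2m^2 + 2m + 1) + (4m + 4) = 2m^2 + 6m + 5,
and 2·(m+1)^2 + 2·(m+1) + 1 = 2m^2 + 6m + 5.
By induction, L(n) = 2n^2 + 2n + 1 for all n ≥ 1.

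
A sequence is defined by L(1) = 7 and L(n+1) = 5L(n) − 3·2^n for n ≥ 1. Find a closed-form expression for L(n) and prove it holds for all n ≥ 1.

Claim: L(n) = 5^n + 2^n.

Base case: L(1) = 7, and 5^1 + 2^1 = 5 + 2 = 7.
Assume L(m) = 5^m + 2^m for some m ≥ 1.
Then L(m+1) = 5L(m) − 3·2^m = 5·(5^m + 2^m) − 3·2^m = 5^{m+1} + 5·2^m − 3·2^m = 5^{m+1} + 2·2^m = 5^{m+1} + 2^{m+1}.
By induction, L(n) = 5^n + 2^n for all n ≥ 1.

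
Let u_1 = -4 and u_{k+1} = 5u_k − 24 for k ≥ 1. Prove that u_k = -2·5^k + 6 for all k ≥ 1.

Base case: u_1 = -4, and -2·5^1 + 6 = -10 + 6 = -4.
Assume u_r = -2·5^r + 6 for some r ≥ 1.
Then u_{r+1} = 5u_r − 24 = 5·(-2·5^r + 6) − 24 = -10·5^r + 30 − 24 = -2·5^{r+1} + 6.
So the formula holds for r+1, and by induction u_k = -2·5^k + 6 for all k ≥ 1.

u_k = -2·5^k + 6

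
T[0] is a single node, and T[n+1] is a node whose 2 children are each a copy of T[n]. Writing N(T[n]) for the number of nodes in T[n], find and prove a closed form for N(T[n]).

Claim: N(T[n]) = 2^{n+1} − 1.

Base case: N(T[0]) = 1, and 2^{0+1} − 1 = 1.
Assume N(T[j]) = 2^{j+1} − 1.
Then N(T[j+1]) = 1 + 2N(T[j]) = 1 + 2(2^{j+1} − 1) = 2^{j+2} − 2 + 1 = 2^{j+2} − 1.
This completes the inductive step, so N(T[n]) = 2^{n+1} − 1 for all n ≥ 0.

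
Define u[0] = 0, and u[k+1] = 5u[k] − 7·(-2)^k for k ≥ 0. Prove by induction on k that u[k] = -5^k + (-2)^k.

Base case: u[0] = 0, and -5^0 + (-2)^0 = -1 + 1 = 0.
Assume u[r] = -5^r + (-2)^r for some r ≥ 0.
Then u[r+1] = 5u[r] − 7·(-2)^r = 5·(-5^r + (-2)^r) − 7·(-2)^r = -5^{r+1} + 5·(-2)^r − 7·(-2)^r = -5^{r+1} − 2·(-2)^r = -5^{r+1} + (-2)^{r+1}.
Hence u[k] = -5^k + (-2)^k for every k ≥ 0, by induction.

u[k] = -5^k + (-2)^k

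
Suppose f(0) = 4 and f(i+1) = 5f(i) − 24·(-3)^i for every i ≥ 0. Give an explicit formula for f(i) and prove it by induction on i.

Claim: f(i) = 5^i + 3·(-3)^i.

Base case: f(0) = 4, and 5^0 + 3·(-3)^0 = 1 + 3 = 4.
Assume f(m) = 5^m + 3·(-3)^m for some m ≥ 0.
Then f(m+1) = 5f(m) − 24·(-3)^m = 5·(5^m + 3·(-3)^m) − 24·(-3)^m = 5^{m+1} + 15·(-3)^m − 24·(-3)^m = 5^{m+1} − 9·(-3)^m = 5^{m+1} + 3·(-3)^{m+1}.
This completes the inductive step, so f(i) = 5^i + 3·(-3)^i for all i ≥ 0.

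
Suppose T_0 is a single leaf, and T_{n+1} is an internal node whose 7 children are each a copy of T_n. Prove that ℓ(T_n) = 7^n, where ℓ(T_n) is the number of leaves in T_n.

Base case: ℓ(T_0) = 1, and 7^0 = 1.
Assume ℓ(T_j) = 7^j.
Then ℓ(T_{j+1}) = 7·ℓ(T_j) = 7·7^j = 7^{j+1}.
This completes the inductive step, so ℓ(T_n) = 7^n for all n ≥ 0.

ℓ(T_n) = 7^n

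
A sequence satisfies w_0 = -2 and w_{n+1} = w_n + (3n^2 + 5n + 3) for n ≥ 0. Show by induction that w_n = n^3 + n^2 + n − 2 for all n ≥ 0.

Base case: w_0 = -2, and 0^3 + 0^2 + 0 − 2 = -2.
Assume w_k = k^3 + k^2 + k − 2.
Then w_{k+1} = w_k + (3k^2 + 5k + 3) = (k^3 + k^2 + k − 2) + (3k^2 + 5k + 3) = k^3 + 4k^2 + 6k + 1,
and (k+1)^3 + (k+1)^2 + (k+1) − 2 = k^3 + 4k^2 + 6k + 1.
By induction, w_n = n^3 + n^2 + n − 2 for all n ≥ 0.

w_n = n^3 + n^2 + n − 2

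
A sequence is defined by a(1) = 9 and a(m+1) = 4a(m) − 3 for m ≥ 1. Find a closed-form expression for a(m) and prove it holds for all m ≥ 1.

Claim: a(m) = 2·4^m + 1.

Base case: a(1) = 9, and 2·4^1 + 1 = 8 + 1 = 9.
Assume a(k) = 2·4^k + 1 for some k ≥ 1.
Then a(k+1) = 4a(k) − 3 = 4·(2·4^k + 1) − 3 = 8·4^k + 4 − 3 = 2·4^{k+1} + 1.
By induction, a(m) = 2·4^m + 1 for all m ≥ 1.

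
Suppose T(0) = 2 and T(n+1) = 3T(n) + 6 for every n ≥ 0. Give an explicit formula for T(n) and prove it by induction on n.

Claim: T(n) = 5·3^n − 3.

Base case: T(0) = 2, and 5·3^0 − 3 = 5 − 3 = 2.
Assume T(m) = 5·3^m − 3 for some m ≥ 0.
Then T(m+1) = 3T(m) + 6 = 3·(5·3^m − 3) + 6 = 15·3^m − 9 + 6 = 5·3^{m+1} − 3.
By induction, T(n) = 5·3^n − 3 for all n ≥ 0.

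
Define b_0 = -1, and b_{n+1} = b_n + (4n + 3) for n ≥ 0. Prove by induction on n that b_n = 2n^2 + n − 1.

Base case: b_0 = -1, and 2·0^2 + 0 − 1 = -1.
Assume b_j = 2j^2 + j − 1.
Then b_{j+1} = b_j + (4j + 3) = (2j^2 + j − 1) + (4j + 3) = 2j^2 + 5j + 2,
and 2·(j+1)^2 + (j+1) − 1 = 2j^2 + 5j + 2.
This completes the inductive step, so b_n = 2n^2 + n − 1 for all n ≥ 0.

b_n = 2n^2 + n − 1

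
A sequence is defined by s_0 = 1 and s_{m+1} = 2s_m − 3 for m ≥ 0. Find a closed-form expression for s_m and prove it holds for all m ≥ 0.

Claim: s_m = -2^{m+1} + 3.

Base case: s_0 = 1, and -2^{0+1} + 3 = -2 + 3 = 1.
Assume s_k = -2^{k+1} + 3 for some k ≥ 0.
Then s_{k+1} = 2s_k − 3 = 2·(-2^{k+1} + 3) − 3 = -2^{k+2} + 6 − 3 = -2^{k+2} + 3.
So the formula holds for k+1, and by induction s_m = -2^{m+1} + 3 for all m ≥ 0.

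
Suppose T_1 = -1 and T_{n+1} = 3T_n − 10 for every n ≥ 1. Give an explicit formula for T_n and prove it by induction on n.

Claim: T_n = -2·3^n + 5.

Base case: T_1 = -1, and -2·3^1 + 5 = -6 + 5 = -1.
Assume T_m = -2·3^m + 5 for some m ≥ 1.
Then T_{m+1} = 3T_m − 10 = 3·(-2·3^m + 5) − 10 = -6·3^m + 15 − 10 = -2·3^{m+1} + 5.
So the formula holds for m+1, and by induction T_n = -2·3^n + 5 for all n ≥ 1.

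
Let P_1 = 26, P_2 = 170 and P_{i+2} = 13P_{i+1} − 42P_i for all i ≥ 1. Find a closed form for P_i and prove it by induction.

Claim: P_i = 2·6^i + 2·7^i.

Base cases: P_1 = 26 and 2·6^1 + 2·7^1 = 26; P_2 = 170 and 2·6^2 + 2·7^2 = 170.
Assume P_t = 2·6^t + 2·7^t for all 1 ≤ t ≤ j, where j ≥ 2.
Then P_{j+1} = 13P_j − 42P_{j−1} = 13·(2·6^j + 2·7^j) − 42·(2·6^{j−1} + 2·7^{j−1}) = 2·(13·6 − 42)6^{j−1} + 2·(13·7 − 42)7^{j−1} = 72·6^{j−1} + 98·7^{j−1} = 2·6^{j+1} + 2·7^{j+1}.
So the formula holds for j+1, and by strong induction P_i = 2·6^i + 2·7^i for all i ≥ 1.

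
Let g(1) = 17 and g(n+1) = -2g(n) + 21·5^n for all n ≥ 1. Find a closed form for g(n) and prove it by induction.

Claim: g(n) = -(-2)^n + 3·5^n.

Base case: g(1) = 17, and -(-2)^1 + 3·5^1 = 2 + 15 = 17.
Assume g(m) = -(-2)^m + 3·5^m for some m ≥ 1.
Then g(m+1) = -2g(m) + 21·5^m = -2·(-(-2)^m + 3·5^m) + 21·5^m = -(-2)^{m+1} − 6·5^m + 21·5^m = -(-2)^{m+1} + 15·5^m = -(-2)^{m+1} + 3·5^{m+1}.
By induction, g(n) = -(-2)^n + 3·5^n for all n ≥ 1.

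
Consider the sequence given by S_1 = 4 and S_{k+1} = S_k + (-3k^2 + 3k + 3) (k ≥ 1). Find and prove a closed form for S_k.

Claim: S_k = -k^3 + 3k^2 + k + 1.

Base case: S_1 = 4, and -1^3 + 3·1^2 + 1 + 1 = 4.
Assume S_r = -r^3 + 3r^2 + r + 1.
Then S_{r+1} = S_r + (-3r^2 + 3r + 3) = (-r^3 + 3r^2 + r + 1) + (-3r^2 + 3r + 3) = -r^3 + 4r + 4,
and -(r+1)^3 + 3·(r+1)^2 + (r+1) + 1 = -r^3 + 4r + 4.
Hence S_k = -k^3 + 3k^2 + k + 1 for every k ≥ 1, by induction.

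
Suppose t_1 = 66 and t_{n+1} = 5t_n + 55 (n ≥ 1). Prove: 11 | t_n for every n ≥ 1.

Base case: t_1 = 66 = 11·6, so 11 | t_1.
Assume 11 | t_r, so t_r = 11s for some integer s.
Then t_{r+1} = 5t_r + 55 = 5·(11s) + 55 = 11(5s + 5), so 11 | t_{r+1}.
By induction, 11 | t_n for all n ≥ 1.

11 | t_n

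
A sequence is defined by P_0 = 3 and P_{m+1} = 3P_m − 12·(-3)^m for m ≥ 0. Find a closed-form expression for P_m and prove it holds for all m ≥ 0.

Claim: P_m = 3^m + 2·(-3)^m.

Base case: P_0 = 3, and 3^0 + 2·(-3)^0 = 1 + 2 = 3.
Assume P_r = 3^r + 2·(-3)^r for some r ≥ 0.
Then P_{r+1} = 3P_r − 12·(-3)^r = 3·(3^r + 2·(-3)^r) − 12·(-3)^r = 3^{r+1} + 6·(-3)^r − 12·(-3)^r = 3^{r+1} − 6·(-3)^r = 3^{r+1} + 2·(-3)^{r+1}.
By induction, P_m = 3^m + 2·(-3)^m for all m ≥ 0.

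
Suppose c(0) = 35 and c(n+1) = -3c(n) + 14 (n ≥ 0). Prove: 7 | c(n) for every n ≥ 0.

Base case: c(0) = 35 = 7·5, so 7 | c(0).
Assume 7 | c(m), so c(m) = 7t for some integer t.
Then c(m+1) = -3c(m) + 14 = -3·(7t) + 14 = 7(-3t + 2), so 7 | c(m+1).
Hence 7 | c(n) for every n ≥ 0, by induction.

7 | c(n)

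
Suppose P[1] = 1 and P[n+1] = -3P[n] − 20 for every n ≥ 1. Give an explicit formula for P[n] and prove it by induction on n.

Claim: P[n] = -2·(-3)^n − 5.

Base case: P[1] = 1, and -2·(-3)^1 − 5 = 6 − 5 = 1.
Assume P[k] = -2·(-3)^k − 5 for some k ≥ 1.
Then P[k+1] = -3P[k] − 20 = -3·(-2·(-3)^k − 5) − 20 = 6·(-3)^k + 15 − 20 = -2·(-3)^{k+1} − 5.
So the formula holds for k+1, and by induction P[n] = -2·(-3)^n − 5 for all n ≥ 1.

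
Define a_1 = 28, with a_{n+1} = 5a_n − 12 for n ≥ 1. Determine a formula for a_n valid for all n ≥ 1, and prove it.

Claim: a_n = 5^{n+1} + 3.

Base case: a_1 = 28, and 5^{1+1} + 3 = 25 + 3 = 28.
Assume a_j = 5^{j+1} + 3 for some j ≥ 1.
Then a_{j+1} = 5a_j − 12 = 5·(5^{j+1} + 3) − 12 = 5^{j+2} + 15 − 12 = 5^{j+2} + 3.
This completes the inductive step, so a_n = 5^{n+1} + 3 for all n ≥ 1.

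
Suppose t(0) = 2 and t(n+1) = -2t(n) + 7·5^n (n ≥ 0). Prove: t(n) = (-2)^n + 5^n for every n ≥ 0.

Base case: t(0) = 2, and (-2)^0 + 5^0 = 1 + 1 = 2.
Assume t(j) = (-2)^j + 5^j for some j ≥ 0.
Then t(j+1) = -2t(j) + 7·5^j = -2·((-2)^j + 5^j) + 7·5^j = (-2)^{j+1} − 2·5^j + 7·5^j = (-2)^{j+1} + 5·5^j = (-2)^{j+1} + 5^{j+1}.
By induction, t(n) = (-2)^n + 5^n for all n ≥ 0.

t(n) = (-2)^n + 5^n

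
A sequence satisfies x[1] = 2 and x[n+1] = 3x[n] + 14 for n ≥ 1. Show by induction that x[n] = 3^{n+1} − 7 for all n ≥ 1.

Base case: x[1] = 2, and 3^{1+1} − 7 = 9 − 7 = 2.
Assume x[m] = 3^{m+1} − 7 for some m ≥ 1.
Then x[m+1] = 3x[m] + 14 = 3·(3^{m+1} − 7) + 14 = 3^{m+2} − 21 + 14 = 3^{m+2} − 7.
So the formula holds for m+1, and by induction x[n] = 3^{n+1} − 7 for all n ≥ 1.

x[n] = 3^{n+1} − 7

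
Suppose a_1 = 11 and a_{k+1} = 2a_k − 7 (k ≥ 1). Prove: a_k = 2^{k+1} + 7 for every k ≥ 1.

Base case: a_1 = 11, and 2^{1+1} + 7 = 4 + 7 = 11.
Assume a_r = 2^{r+1} + 7 for some r ≥ 1.
Then a_{r+1} = 2a_r − 7 = 2·(2^{r+1} + 7) − 7 = 2^{r+2} + 14 − 7 = 2^{r+2} + 7.
Hence a_k = 2^{k+1} + 7 for every k ≥ 1, by induction.

a_k = 2^{k+1} + 7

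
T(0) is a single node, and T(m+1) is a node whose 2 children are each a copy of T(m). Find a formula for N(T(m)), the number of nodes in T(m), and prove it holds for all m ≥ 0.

Claim: N(T(m)) = 2^{m+1} − 1.

Base case: N(T(0)) = 1, and 2^{0+1} − 1 = 1.
Assume N(T(j)) = 2^{j+1} − 1.
Then N(T(j+1)) = 1 + 2N(T(j)) = 1 + 2(2^{j+1} − 1) = 2^{j+2} − 2 + 1 = 2^{j+2} − 1.
So the formula holds for j+1, and by induction N(T(m)) = 2^{m+1} − 1 for all m ≥ 0.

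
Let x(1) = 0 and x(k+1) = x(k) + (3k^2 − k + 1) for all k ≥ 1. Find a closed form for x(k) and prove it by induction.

Claim: x(k) = k^3 − 2k^2 + 2k − 1.

Base case: x(1) = 0, and 1^3 − 2·1^2 + 2·1 − 1 = 0.
Assume x(r) = r^3 − 2r^2 + 2r − 1.
Then x(r+1) = x(r) + (3r^2 − r + 1) = (r^3 − 2r^2 + 2r − 1) + (3r^2 − r + 1) = r^3 + r^2 + r,
and (r+1)^3 − 2·(r+1)^2 + 2·(r+1) − 1 = r^3 + r^2 + r.
Hence x(k) = k^3 − 2k^2 + 2k − 1 for every k ≥ 1, by induction.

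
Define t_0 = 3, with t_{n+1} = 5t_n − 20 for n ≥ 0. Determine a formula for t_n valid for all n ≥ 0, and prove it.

Claim: t_n = -2·5^n + 5.

Base case: t_0 = 3, and -2·5^0 + 5 = -2 + 5 = 3.
Assume t_m = -2·5^m + 5 for some m ≥ 0.
Then t_{m+1} = 5t_m − 20 = 5·(-2·5^m + 5) − 20 = -10·5^m + 25 − 20 = -2·5^{m+1} + 5.
This completes the inductive step, so t_n = -2·5^n + 5 for all n ≥ 0.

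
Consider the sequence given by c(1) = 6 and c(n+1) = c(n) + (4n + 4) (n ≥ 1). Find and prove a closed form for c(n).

Claim: c(n) = 2n^2 + 2n + 2.

Base case: c(1) = 6, and 2·1^2 + 2·1 + 2 = 6.
Assume c(m) = 2m^2 + 2m + 2.
Then c(m+1) = c(m) + (4m + 4) = (2m^2 + 2m + 2) + (4m + 4) = 2m^2 + 6m + 6,
and 2·(m+1)^2 + 2·(m+1) + 2 = 2m^2 + 6m + 6.
By induction, c(n) = 2n^2 + 2n + 2 for all n ≥ 1.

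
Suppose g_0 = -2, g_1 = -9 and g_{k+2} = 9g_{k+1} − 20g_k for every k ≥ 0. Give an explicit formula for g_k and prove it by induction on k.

Claim: g_k = -5^k − 4^k.

Base cases: g_0 = -2 and -5^0 − 4^0 = -2; g_1 = -9 and -5^1 − 4^1 = -9.
Assume g_j = -5^j − 4^j for all 0 ≤ j ≤ m, where m ≥ 1.
Then g_{m+1} = 9g_m − 20g_{m−1} = 9·(-5^m − 4^m) − 20·(-5^{m−1} − 4^{m−1}) = -(9·5 − 20)5^{m−1} − (9·4 − 20)4^{m−1} = -25·5^{m−1} − 16·4^{m−1} = -5^{m+1} − 4^{m+1}.
By strong induction, g_k = -5^k − 4^k for all k ≥ 0.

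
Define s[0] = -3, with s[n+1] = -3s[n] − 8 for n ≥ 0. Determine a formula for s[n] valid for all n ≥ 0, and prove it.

Claim: s[n] = -(-3)^n − 2.

Base case: s[0] = -3, and -(-3)^0 − 2 = -1 − 2 = -3.
Assume s[k] = -(-3)^k − 2 for some k ≥ 0.
Then s[k+1] = -3s[k] − 8 = -3·(-(-3)^k − 2) − 8 = 3·(-3)^k + 6 − 8 = -(-3)^{k+1} − 2.
This completes the inductive step, so s[n] = -(-3)^n − 2 for all n ≥ 0.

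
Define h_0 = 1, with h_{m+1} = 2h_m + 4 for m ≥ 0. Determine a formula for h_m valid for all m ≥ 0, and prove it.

Claim: h_m = 5·2^m − 4.

Base case: h_0 = 1, and 5·2^0 − 4 = 5 − 4 = 1.
Assume h_j = 5·2^j − 4 for some j ≥ 0.
Then h_{j+1} = 2h_j + 4 = 2·(5·2^j − 4) + 4 = 10·2^j − 8 + 4 = 5·2^{j+1} − 4.
Hence h_m = 5·2^m − 4 for every m ≥ 0, by induction.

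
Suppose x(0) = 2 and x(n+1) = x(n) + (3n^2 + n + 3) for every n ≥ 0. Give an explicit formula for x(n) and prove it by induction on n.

Claim: x(n) = n^3 − n^2 + 3n + 2.

Base case: x(0) = 2, and 0^3 − 0^2 + 3·0 + 2 = 2.
Assume x(m) = m^3 − m^2 + 3m + 2.
Then x(m+1) = x(m) + (3m^2 + m + 3) = (m^3 − m^2 + 3m + 2) + (3m^2 + m + 3) = m^3 + 2m^2 + 4m + 5,
and (m+1)^3 − (m+1)^2 + 3·(m+1) + 2 = m^3 + 2m^2 + 4m + 5.
Hence x(n) = n^3 − n^2 + 3n + 2 for every n ≥ 0, by induction.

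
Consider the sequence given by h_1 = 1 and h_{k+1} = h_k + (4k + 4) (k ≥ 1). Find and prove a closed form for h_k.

Claim: h_k = 2k^2 + 2k − 3.

Base case: h_1 = 1, and 2·1^2 + 2·1 − 3 = 1.
Assume h_j = 2j^2 + 2j − 3.
Then h_{j+1} = h_j + (4j + 4) = (2j^2 + 2j − 3) + (4j + 4) = 2j^2 + 6j + 1,
and 2·(j+1)^2 + 2·(j+1) − 3 = 2j^2 + 6j + 1.
By induction, h_k = 2k^2 + 2k − 3 for all k ≥ 1.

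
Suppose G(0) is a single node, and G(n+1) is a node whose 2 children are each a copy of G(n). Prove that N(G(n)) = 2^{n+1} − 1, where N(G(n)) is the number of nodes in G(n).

Base case: N(G(0)) = 1, and 2^{0+1} − 1 = 1.
Assume N(G(j)) = 2^{j+1} − 1.
Then N(G(j+1)) = 1 + 2N(G(j)) = 1 + 2(2^{j+1} − 1) = 2^{j+2} − 2 + 1 = 2^{j+2} − 1.
Hence N(G(n)) = 2^{n+1} − 1 for every n ≥ 0, by induction.

N(G(n)) = 2^{n+1} − 1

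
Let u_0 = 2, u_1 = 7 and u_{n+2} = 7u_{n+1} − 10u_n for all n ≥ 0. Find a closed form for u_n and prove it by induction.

Claim: u_n = 5^n + 2^n.

Base cases: u_0 = 2 and 5^0 + 2^0 = 2; u_1 = 7 and 5^1 + 2^1 = 7.
Assume u_i = 5^i + 2^i for all 0 ≤ i ≤ j, where j ≥ 1.
Then u_{j+1} = 7u_j − 10u_{j−1} = 7·(5^j + 2^j) − 10·(5^{j−1} + 2^{j−1}) = (7·5 − 10)5^{j−1} + (7·2 − 10)2^{j−1} = 25·5^{j−1} + 4·2^{j−1} = 5^{j+1} + 2^{j+1}.
This completes the inductive step, so u_n = 5^n + 2^n for all n ≥ 0.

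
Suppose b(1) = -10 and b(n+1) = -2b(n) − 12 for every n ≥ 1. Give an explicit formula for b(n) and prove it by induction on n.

Claim: b(n) = 3·(-2)^n − 4.

Base case: b(1) = -10, and 3·(-2)^1 − 4 = -6 − 4 = -10.
Assume b(k) = 3·(-2)^k − 4 for some k ≥ 1.
Then b(k+1) = -2b(k) − 12 = -2·(3·(-2)^k − 4) − 12 = -6·(-2)^k + 8 − 12 = 3·(-2)^{k+1} − 4.
By induction, b(n) = 3·(-2)^n − 4 for all n ≥ 1.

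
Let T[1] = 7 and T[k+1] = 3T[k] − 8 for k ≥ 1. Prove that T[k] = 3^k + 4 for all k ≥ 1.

Base case: T[1] = 7, and 3^1 + 4 = 3 + 4 = 7.
Assume T[j] = 3^j + 4 for some j ≥ 1.
Then T[j+1] = 3T[j] − 8 = 3·(3^j + 4) − 8 = 3^{j+1} + 12 − 8 = 3^{j+1} + 4.
So the formula holds for j+1, and by induction T[k] = 3^k + 4 for all k ≥ 1.

T[k] = 3^k + 4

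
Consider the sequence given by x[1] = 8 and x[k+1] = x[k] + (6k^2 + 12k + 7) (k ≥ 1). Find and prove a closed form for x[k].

Claim: x[k] = 2k^3 + 3k^2 + 2k + 1.

Base case: x[1] = 8, and 2·1^3 + 3·1^2 + 2·1 + 1 = 8.
Assume x[r] = 2r^3 + 3r^2 + 2r + 1.
Then x[r+1] = x[r] + (6r^2 + 12r + 7) = (2r^3 + 3r^2 + 2r + 1) + (6r^2 + 12r + 7) = 2r^3 + 9r^2 + 14r + 8,
and 2·(r+1)^3 + 3·(r+1)^2 + 2·(r+1) + 1 = 2r^3 + 9r^2 + 14r + 8.
Hence x[k] = 2k^3 + 3k^2 + 2k + 1 for every k ≥ 1, by induction.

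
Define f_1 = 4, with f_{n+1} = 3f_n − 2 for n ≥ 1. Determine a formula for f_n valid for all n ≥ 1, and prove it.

Claim: f_n = 3^n + 1.

Base case: f_1 = 4, and 3^1 + 1 = 3 + 1 = 4.
Assume f_k = 3^k + 1 for some k ≥ 1.
Then f_{k+1} = 3f_k − 2 = 3·(3^k + 1) − 2 = 3^{k+1} + 3 − 2 = 3^{k+1} + 1.
By induction, f_n = 3^n + 1 for all n ≥ 1.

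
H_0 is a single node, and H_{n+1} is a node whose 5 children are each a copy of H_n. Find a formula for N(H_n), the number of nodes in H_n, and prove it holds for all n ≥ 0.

Claim: N(H_n) = (5^{n+1} − 1)/4.

Base case: N(H_0) = 1, and (5^{0+1} − 1)/4 = 1.
Assume N(H_j) = (5^{j+1} − 1)/4.
Then N(H_{j+1}) = 1 + 5N(H_j) = 1 + 5·(5^{j+1} − 1)/4 = 1 + (5^{j+2} − 5)/4 = (4 + 5^{j+2} − 5)/4 = (5^{j+2} − 1)/4.
This completes the inductive step, so N(H_n) = (5^{n+1} − 1)/4 for all n ≥ 0.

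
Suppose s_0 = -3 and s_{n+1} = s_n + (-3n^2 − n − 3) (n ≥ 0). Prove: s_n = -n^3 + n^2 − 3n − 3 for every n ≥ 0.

Base case: s_0 = -3, and -0^3 + 0^2 − 3·0 − 3 = -3.
Assume s_m = -m^3 + m^2 − 3m − 3.
Then s_{m+1} = s_m + (-3m^2 − m − 3) = (-m^3 + m^2 − 3m − 3) + (-3m^2 − m − 3) = -m^3 − 2m^2 − 4m − 6,
and -(m+1)^3 + (m+1)^2 − 3·(m+1) − 3 = -m^3 − 2m^2 − 4m − 6.
This completes the inductive step, so s_n = -n^3 + n^2 − 3n − 3 for all n ≥ 0.

s_n = -n^3 + n^2 − 3n − 3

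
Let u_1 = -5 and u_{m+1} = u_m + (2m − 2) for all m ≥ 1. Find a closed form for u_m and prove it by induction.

Claim: u_m = m^2 − 3m − 3.

Base case: u_1 = -5, and 1^2 − 3·1 − 3 = -5.
Assume u_r = r^2 − 3r − 3.
Then u_{r+1} = u_r + (2r − 2) = (r^2 − 3r − 3) + (2r − 2) = r^2 − r − 5,
and (r+1)^2 − 3·(r+1) − 3 = r^2 − r − 5.
Hence u_m = m^2 − 3m − 3 for every m ≥ 1, by induction.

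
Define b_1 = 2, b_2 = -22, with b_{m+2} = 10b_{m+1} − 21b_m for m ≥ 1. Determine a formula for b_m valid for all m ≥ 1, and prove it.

Claim: b_m = 3·3^m − 7^m.

Base cases: b_1 = 2 and 3·3^1 − 7^1 = 2; b_2 = -22 and 3·3^2 − 7^2 = -22.
Assume b_i = 3·3^i − 7^i for all 1 ≤ i ≤ j, where j ≥ 2.
Then b_{j+1} = 10b_j − 21b_{j−1} = 10·(3·3^j − 7^j) − 21·(3·3^{j−1} − 7^{j−1}) = 3·(10·3 − 21)3^{j−1} − (10·7 − 21)7^{j−1} = 27·3^{j−1} − 49·7^{j−1} = 3·3^{j+1} − 7^{j+1}.
This completes the inductive step, so b_m = 3·3^m − 7^m for all m ≥ 1.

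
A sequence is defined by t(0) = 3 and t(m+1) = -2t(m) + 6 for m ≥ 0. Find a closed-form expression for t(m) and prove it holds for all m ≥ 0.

Claim: t(m) = (-2)^m + 2.

Base case: t(0) = 3, and (-2)^0 + 2 = 1 + 2 = 3.
Assume t(k) = (-2)^k + 2 for some k ≥ 0.
Then t(k+1) = -2t(k) + 6 = -2·((-2)^k + 2) + 6 = -2·(-2)^k − 4 + 6 = (-2)^{k+1} + 2.
This completes the inductive step, so t(m) = (-2)^m + 2 for all m ≥ 0.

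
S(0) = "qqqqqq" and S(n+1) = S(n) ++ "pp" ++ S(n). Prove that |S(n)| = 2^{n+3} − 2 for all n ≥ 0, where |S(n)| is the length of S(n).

Base case: |S(0)| = 6, and 2^{0+3} − 2 = 6.
Assume |S(k)| = 2^{k+3} − 2.
Then |S(k+1)| = |S(k)| + 2 + |S(k)| = 2|S(k)| + 2 = 2(2^{k+3} − 2) + 2 = 2^{k+1+3} − 4 + 2 = 2^{k+1+3} − 2.
So the formula holds for k+1, and by induction |S(n)| = 2^{n+3} − 2 for all n ≥ 0.

|S(n)| = 2^{n+3} − 2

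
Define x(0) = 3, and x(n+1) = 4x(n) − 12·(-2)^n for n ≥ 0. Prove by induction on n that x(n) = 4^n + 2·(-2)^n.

Base case: x(0) = 3, and 4^0 + 2·(-2)^0 = 1 + 2 = 3.
Assume x(k) = 4^k + 2·(-2)^k for some k ≥ 0.
Then x(k+1) = 4x(k) − 12·(-2)^k = 4·(4^k + 2·(-2)^k) − 12·(-2)^k = 4^{k+1} + 8·(-2)^k − 12·(-2)^k = 4^{k+1} − 4·(-2)^k = 4^{k+1} + 2·(-2)^{k+1}.
Hence x(n) = 4^n + 2·(-2)^n for every n ≥ 0, by induction.

x(n) = 4^n + 2·(-2)^n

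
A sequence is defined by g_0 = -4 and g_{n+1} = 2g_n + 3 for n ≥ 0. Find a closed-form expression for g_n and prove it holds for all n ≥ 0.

Claim: g_n = -2^n − 3.

Base case: g_0 = -4, and -2^0 − 3 = -1 − 3 = -4.
Assume g_m = -2^m − 3 for some m ≥ 0.
Then g_{m+1} = 2g_m + 3 = 2·(-2^m − 3) + 3 = -2^{m+1} − 6 + 3 = -2^{m+1} − 3.
This completes the inductive step, so g_n = -2^n − 3 for all n ≥ 0.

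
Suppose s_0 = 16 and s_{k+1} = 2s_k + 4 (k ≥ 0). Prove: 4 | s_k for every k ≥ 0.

Base case: s_0 = 16 = 4·4, so 4 | s_0.
Assume 4 | s_j, so s_j = 4t for some integer t.
Then s_{j+1} = 2s_j + 4 = 2·(4t) + 4 = 4(2t + 1), so 4 | s_{j+1}.
So the property holds for j+1, and by induction 4 | s_k for all k ≥ 0.

4 | s_k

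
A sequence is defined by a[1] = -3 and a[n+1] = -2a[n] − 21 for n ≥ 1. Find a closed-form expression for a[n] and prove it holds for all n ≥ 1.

Claim: a[n] = -2·(-2)^n − 7.

Base case: a[1] = -3, and -2·(-2)^1 − 7 = 4 − 7 = -3.
Assume a[m] = -2·(-2)^m − 7 for some m ≥ 1.
Then a[m+1] = -2a[m] − 21 = -2·(-2·(-2)^m − 7) − 21 = 4·(-2)^m + 14 − 21 = -2·(-2)^{m+1} − 7.
So the formula holds for m+1, and by induction a[n] = -2·(-2)^n − 7 for all n ≥ 1.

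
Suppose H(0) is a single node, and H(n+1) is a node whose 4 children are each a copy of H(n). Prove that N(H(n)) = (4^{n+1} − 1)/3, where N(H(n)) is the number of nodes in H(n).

Base case: N(H(0)) = 1, and (4^{0+1} − 1)/3 = 1.
Assume N(H(m)) = (4^{m+1} − 1)/3.
Then N(H(m+1)) = 1 + 4N(H(m)) = 1 + 4·(4^{m+1} − 1)/3 = 1 + (4^{m+2} − 4)/3 = (3 + 4^{m+2} − 4)/3 = (4^{m+2} − 1)/3.
This completes the inductive step, so N(H(n)) = (4^{n+1} − 1)/3 for all n ≥ 0.

N(H(n)) = (4^{n+1} − 1)/3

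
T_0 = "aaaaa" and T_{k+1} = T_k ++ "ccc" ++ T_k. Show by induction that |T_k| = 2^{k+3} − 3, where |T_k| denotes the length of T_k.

Base case: |T_0| = 5, and 2^{0+3} − 3 = 5.
Assume |T_j| = 2^{j+3} − 3.
Then |T_{j+1}| = |T_j| + 3 + |T_j| = 2|T_j| + 3 = 2(2^{j+3} − 3) + 3 = 2^{j+1+3} − 6 + 3 = 2^{j+1+3} − 3.
Hence |T_k| = 2^{k+3} − 3 for every k ≥ 0, by induction.

|T_k| = 2^{k+3} − 3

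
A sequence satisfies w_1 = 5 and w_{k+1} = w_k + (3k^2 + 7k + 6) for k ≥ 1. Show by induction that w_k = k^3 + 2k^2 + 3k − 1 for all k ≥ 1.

Base case: w_1 = 5, and 1^3 + 2·1^2 + 3·1 − 1 = 5.
Assume w_m = m^3 + 2m^2 + 3m − 1.
Then w_{m+1} = w_m + (3m^2 + 7m + 6) = (m^3 + 2m^2 + 3m − 1) + (3m^2 + 7m + 6) = m^3 + 5m^2 + 10m + 5,
and (m+1)^3 + 2·(m+1)^2 + 3·(m+1) − 1 = m^3 + 5m^2 + 10m + 5.
Hence w_k = k^3 + 2k^2 + 3k − 1 for every k ≥ 1, by induction.

w_k = k^3 + 2k^2 + 3k − 1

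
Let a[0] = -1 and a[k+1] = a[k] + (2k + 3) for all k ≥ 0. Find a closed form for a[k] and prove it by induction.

Claim: a[k] = k^2 + 2k − 1.

Base case: a[0] = -1, and 0^2 + 2·0 − 1 = -1.
Assume a[m] = m^2 + 2m − 1.
Then a[m+1] = a[m] + (2m + 3) = (m^2 + 2m − 1) + (2m + 3) = m^2 + 4m + 2,
and (m+1)^2 + 2·(m+1) − 1 = m^2 + 4m + 2.
This completes the inductive step, so a[k] = k^2 + 2k − 1 for all k ≥ 0.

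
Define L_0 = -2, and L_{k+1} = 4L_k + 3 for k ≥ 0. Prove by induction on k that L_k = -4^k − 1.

Base case: L_0 = -2, and -4^0 − 1 = -1 − 1 = -2.
Assume L_r = -4^r − 1 for some r ≥ 0.
Then L_{r+1} = 4L_r + 3 = 4·(-4^r − 1) + 3 = -4^{r+1} − 4 + 3 = -4^{r+1} − 1.
Hence L_k = -4^k − 1 for every k ≥ 0, by induction.

L_k = -4^k − 1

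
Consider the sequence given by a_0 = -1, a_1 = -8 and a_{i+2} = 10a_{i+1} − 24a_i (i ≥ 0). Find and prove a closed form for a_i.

Claim: a_i = 4^i − 2·6^i.

Base cases: a_0 = -1 and 4^0 − 2·6^0 = -1; a_1 = -8 and 4^1 − 2·6^1 = -8.
Assume a_t = 4^t − 2·6^t for all 0 ≤ t ≤ j, where j ≥ 1.
Then a_{j+1} = 10a_j − 24a_{j−1} = 10·(4^j − 2·6^j) − 24·(4^{j−1} − 2·6^{j−1}) = (10·4 − 24)4^{j−1} − 2·(10·6 − 24)6^{j−1} = 16·4^{j−1} − 72·6^{j−1} = 4^{j+1} − 2·6^{j+1}.
So the formula holds for j+1, and by strong induction a_i = 4^i − 2·6^i for all i ≥ 0.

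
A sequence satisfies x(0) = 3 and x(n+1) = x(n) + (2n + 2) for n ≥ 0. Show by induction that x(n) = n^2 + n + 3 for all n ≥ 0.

Base case: x(0) = 3, and 0^2 + 0 + 3 = 3.
Assume x(m) = m^2 + m + 3.
Then x(m+1) = x(m) + (2m + 2) = (m^2 + m + 3) + (2m + 2) = m^2 + 3m + 5,
and (m+1)^2 + (m+1) + 3 = m^2 + 3m + 5.
By induction, x(n) = n^2 + n + 3 for all n ≥ 0.

x(n) = n^2 + n + 3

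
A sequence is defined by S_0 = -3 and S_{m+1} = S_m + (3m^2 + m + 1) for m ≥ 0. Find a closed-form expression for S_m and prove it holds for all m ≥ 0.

Claim: S_m = m^3 − m^2 + m − 3.

Base case: S_0 = -3, and 0^3 − 0^2 + 0 − 3 = -3.
Assume S_r = r^3 − r^2 + r − 3.
Then S_{r+1} = S_r + (3r^2 + r + 1) = (r^3 − r^2 + r − 3) + (3r^2 + r + 1) = r^3 + 2r^2 + 2r − 2,
and (r+1)^3 − (r+1)^2 + (r+1) − 3 = r^3 + 2r^2 + 2r − 2.
By induction, S_m = m^3 − m^2 + m − 3 for all m ≥ 0.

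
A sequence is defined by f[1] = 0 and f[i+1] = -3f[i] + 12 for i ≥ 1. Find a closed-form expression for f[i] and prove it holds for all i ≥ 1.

Claim: f[i] = (-3)^i + 3.

Base case: f[1] = 0, and (-3)^1 + 3 = -3 + 3 = 0.
Assume f[j] = (-3)^j + 3 for some j ≥ 1.
Then f[j+1] = -3f[j] + 12 = -3·((-3)^j + 3) + 12 = -3·(-3)^j − 9 + 12 = (-3)^{j+1} + 3.
So the formula holds for j+1, and by induction f[i] = (-3)^i + 3 for all i ≥ 1.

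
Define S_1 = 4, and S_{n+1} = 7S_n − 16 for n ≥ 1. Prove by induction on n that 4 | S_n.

Base case: S_1 = 4 = 4·1, so 4 | S_1.
Assume 4 | S_j, so S_j = 4t for some integer t.
Then S_{j+1} = 7S_j − 16 = 7·(4t) − 16 = 4(7t − 4), so 4 | S_{j+1}.
Hence 4 | S_n for every n ≥ 1, by induction.

4 | S_n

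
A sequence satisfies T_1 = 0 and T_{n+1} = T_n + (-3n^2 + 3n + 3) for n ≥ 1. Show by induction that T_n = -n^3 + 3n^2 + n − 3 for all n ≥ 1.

Base case: T_1 = 0, and -1^3 + 3·1^2 + 1 − 3 = 0.
Assume T_m = -m^3 + 3m^2 + m − 3.
Then T_{m+1} = T_m + (-3m^2 + 3m + 3) = (-m^3 + 3m^2 + m − 3) + (-3m^2 + 3m + 3) = -m^3 + 4m,
and -(m+1)^3 + 3·(m+1)^2 + (m+1) − 3 = -m^3 + 4m.
This completes the inductive step, so T_n = -n^3 + 3n^2 + n − 3 for all n ≥ 1.

T_n = -n^3 + 3n^2 + n − 3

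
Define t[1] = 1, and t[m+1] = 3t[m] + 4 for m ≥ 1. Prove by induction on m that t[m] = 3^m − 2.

Base case: t[1] = 1, and 3^1 − 2 = 3 − 2 = 1.
Assume t[j] = 3^j − 2 for some j ≥ 1.
Then t[j+1] = 3t[j] + 4 = 3·(3^j − 2) + 4 = 3^{j+1} − 6 + 4 = 3^{j+1} − 2.
So the formula holds for j+1, and by induction t[m] = 3^m − 2 for all m ≥ 1.

t[m] = 3^m − 2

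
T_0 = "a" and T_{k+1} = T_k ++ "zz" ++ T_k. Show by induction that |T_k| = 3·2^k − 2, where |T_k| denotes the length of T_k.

Base case: |T_0| = 1, and 3·2^0 − 2 = 1.
Assume |T_j| = 3·2^j − 2.
Then |T_{j+1}| = |T_j| + 2 + |T_j| = 2|T_j| + 2 = 2(3·2^j − 2) + 2 = 3·2^{j+1} − 4 + 2 = 3·2^{j+1} − 2.
By induction, |T_k| = 3·2^k − 2 for all k ≥ 0.

|T_k| = 3·2^k − 2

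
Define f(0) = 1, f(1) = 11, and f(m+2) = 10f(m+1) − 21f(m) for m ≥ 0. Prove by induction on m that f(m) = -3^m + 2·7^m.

Base cases: f(0) = 1 and -3^0 + 2·7^0 = 1; f(1) = 11 and -3^1 + 2·7^1 = 11.
Assume f(j) = -3^j + 2·7^j for all 0 ≤ j ≤ r, where r ≥ 1.
Then f(r+1) = 10f(r) − 21f(r−1) = 10·(-3^r + 2·7^r) − 21·(-3^{r−1} + 2·7^{r−1}) = -(10·3 − 21)3^{r−1} + 2·(10·7 − 21)7^{r−1} = -9·3^{r−1} + 98·7^{r−1} = -3^{r+1} + 2·7^{r+1}.
Hence f(m) = -3^m + 2·7^m for every m ≥ 0, by strong induction.

f(m) = -3^m + 2·7^m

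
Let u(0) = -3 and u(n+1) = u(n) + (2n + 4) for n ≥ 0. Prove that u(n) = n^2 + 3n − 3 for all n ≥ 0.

Base case: u(0) = -3, and 0^2 + 3·0 − 3 = -3.
Assume u(k) = k^2 + 3k − 3.
Then u(k+1) = u(k) + (2k + 4) = (k^2 + 3k − 3) + (2k + 4) = k^2 + 5k + 1,
and (k+1)^2 + 3·(k+1) − 3 = k^2 + 5k + 1.
Hence u(n) = n^2 + 3n − 3 for every n ≥ 0, by induction.

u(n) = n^2 + 3n − 3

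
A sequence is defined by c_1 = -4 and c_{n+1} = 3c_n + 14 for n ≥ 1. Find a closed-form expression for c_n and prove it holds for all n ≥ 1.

Claim: c_n = 3^n − 7.

Base case: c_1 = -4, and 3^1 − 7 = 3 − 7 = -4.
Assume c_j = 3^j − 7 for some j ≥ 1.
Then c_{j+1} = 3c_j + 14 = 3·(3^j − 7) + 14 = 3^{j+1} − 21 + 14 = 3^{j+1} − 7.
So the formula holds for j+1, and by induction c_n = 3^n − 7 for all n ≥ 1.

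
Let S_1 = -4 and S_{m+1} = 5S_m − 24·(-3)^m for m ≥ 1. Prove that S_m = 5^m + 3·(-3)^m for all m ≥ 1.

Base case: S_1 = -4, and 5^1 + 3·(-3)^1 = 5 − 9 = -4.
Assume S_k = 5^k + 3·(-3)^k for some k ≥ 1.
Then S_{k+1} = 5S_k − 24·(-3)^k = 5·(5^k + 3·(-3)^k) − 24·(-3)^k = 5^{k+1} + 15·(-3)^k − 24·(-3)^k = 5^{k+1} − 9·(-3)^k = 5^{k+1} + 3·(-3)^{k+1}.
So the formula holds for k+1, and by induction S_m = 5^m + 3·(-3)^m for all m ≥ 1.

S_m = 5^m + 3·(-3)^m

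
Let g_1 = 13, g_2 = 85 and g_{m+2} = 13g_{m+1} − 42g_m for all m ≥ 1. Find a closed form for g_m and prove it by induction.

Claim: g_m = 7^m + 6^m.

Base cases: g_1 = 13 and 7^1 + 6^1 = 13; g_2 = 85 and 7^2 + 6^2 = 85.
Assume g_j = 7^j + 6^j for all 1 ≤ j ≤ r, where r ≥ 2.
Then g_{r+1} = 13g_r − 42g_{r−1} = 13·(7^r + 6^r) − 42·(7^{r−1} + 6^{r−1}) = (13·7 − 42)7^{r−1} + (13·6 − 42)6^{r−1} = 49·7^{r−1} + 36·6^{r−1} = 7^{r+1} + 6^{r+1}.
By strong induction, g_m = 7^m + 6^m for all m ≥ 1.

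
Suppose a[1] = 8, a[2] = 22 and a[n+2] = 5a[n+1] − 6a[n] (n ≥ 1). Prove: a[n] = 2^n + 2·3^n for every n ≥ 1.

Base cases: a[1] = 8 and 2^1 + 2·3^1 = 8; a[2] = 22 and 2^2 + 2·3^2 = 22.
Assume a[j] = 2^j + 2·3^j for all 1 ≤ j ≤ m, where m ≥ 2.
Then a[m+1] = 5a[m] − 6a[m−1] = 5·(2^m + 2·3^m) − 6·(2^{m−1} + 2·3^{m−1}) = (5·2 − 6)2^{m−1} + 2·(5·3 − 6)3^{m−1} = 4·2^{m−1} + 18·3^{m−1} = 2^{m+1} + 2·3^{m+1}.
By strong induction, a[n] = 2^n + 2·3^n for all n ≥ 1.

a[n] = 2^n + 2·3^n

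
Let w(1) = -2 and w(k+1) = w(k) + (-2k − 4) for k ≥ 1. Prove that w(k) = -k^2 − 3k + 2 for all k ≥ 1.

Base case: w(1) = -2, and -1^2 − 3·1 + 2 = -2.
Assume w(r) = -r^2 − 3r + 2.
Then w(r+1) = w(r) + (-2r − 4) = (-r^2 − 3r + 2) + (-2r − 4) = -r^2 − 5r − 2,
and -(r+1)^2 − 3·(r+1) + 2 = -r^2 − 5r − 2.
By induction, w(k) = -k^2 − 3k + 2 for all k ≥ 1.

w(k) = -k^2 − 3k + 2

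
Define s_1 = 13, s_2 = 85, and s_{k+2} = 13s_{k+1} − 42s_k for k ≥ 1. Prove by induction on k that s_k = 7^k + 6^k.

Base cases: s_1 = 13 and 7^1 + 6^1 = 13; s_2 = 85 and 7^2 + 6^2 = 85.
Assume s_i = 7^i + 6^i for all 1 ≤ i ≤ j, where j ≥ 2.
Then s_{j+1} = 13s_j − 42s_{j−1} = 13·(7^j + 6^j) − 42·(7^{j−1} + 6^{j−1}) = (13·7 − 42)7^{j−1} + (13·6 − 42)6^{j−1} = 49·7^{j−1} + 36·6^{j−1} = 7^{j+1} + 6^{j+1}.
Hence s_k = 7^k + 6^k for every k ≥ 1, by strong induction.

s_k = 7^k + 6^k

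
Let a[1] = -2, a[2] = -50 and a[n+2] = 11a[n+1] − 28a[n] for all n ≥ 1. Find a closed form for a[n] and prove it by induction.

Claim: a[n] = 3·4^n − 2·7^n.

Base cases: a[1] = -2 and 3·4^1 − 2·7^1 = -2; a[2] = -50 and 3·4^2 − 2·7^2 = -50.
Assume a[j] = 3·4^j − 2·7^j for all 1 ≤ j ≤ m, where m ≥ 2.
Then a[m+1] = 11a[m] − 28a[m−1] = 11·(3·4^m − 2·7^m) − 28·(3·4^{m−1} − 2·7^{m−1}) = 3·(11·4 − 28)4^{m−1} − 2·(11·7 − 28)7^{m−1} = 48·4^{m−1} − 98·7^{m−1} = 3·4^{m+1} − 2·7^{m+1}.
This completes the inductive step, so a[n] = 3·4^n − 2·7^n for all n ≥ 1.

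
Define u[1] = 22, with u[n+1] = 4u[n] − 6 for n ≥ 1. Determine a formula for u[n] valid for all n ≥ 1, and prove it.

Claim: u[n] = 5·4^n + 2.

Base case: u[1] = 22, and 5·4^1 + 2 = 20 + 2 = 22.
Assume u[k] = 5·4^k + 2 for some k ≥ 1.
Then u[k+1] = 4u[k] − 6 = 4·(5·4^k + 2) − 6 = 20·4^k + 8 − 6 = 5·4^{k+1} + 2.
Hence u[n] = 5·4^n + 2 for every n ≥ 1, by induction.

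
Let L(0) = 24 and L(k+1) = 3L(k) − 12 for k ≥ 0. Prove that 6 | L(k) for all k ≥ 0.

Base case: L(0) = 24 = 6·4, so 6 | L(0).
Assume 6 | L(j), so L(j) = 6t for some integer t.
Then L(j+1) = 3L(j) − 12 = 3·(6t) − 12 = 6(3t − 2), so 6 | L(j+1).
This completes the inductive step, so 6 | L(k) for all k ≥ 0.

6 | L(k)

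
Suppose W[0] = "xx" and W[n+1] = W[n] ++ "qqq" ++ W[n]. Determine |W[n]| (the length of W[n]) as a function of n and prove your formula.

Claim: |W[n]| = 5·2^n − 3.

Base case: |W[0]| = 2, and 5·2^0 − 3 = 2.
Assume |W[m]| = 5·2^m − 3.
Then |W[m+1]| = |W[m]| + 3 + |W[m]| = 2|W[m]| + 3 = 2(5·2^m − 3) + 3 = 5·2^{m+1} − 6 + 3 = 5·2^{m+1} − 3.
So the formula holds for m+1, and by induction |W[n]| = 5·2^n − 3 for all n ≥ 0.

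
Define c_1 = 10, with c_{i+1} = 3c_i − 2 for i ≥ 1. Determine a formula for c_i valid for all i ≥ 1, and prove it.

Claim: c_i = 3^{i+1} + 1.

Base case: c_1 = 10, and 3^{1+1} + 1 = 9 + 1 = 10.
Assume c_r = 3^{r+1} + 1 for some r ≥ 1.
Then c_{r+1} = 3c_r − 2 = 3·(3^{r+1} + 1) − 2 = 3^{r+2} + 3 − 2 = 3^{r+2} + 1.
By induction, c_i = 3^{i+1} + 1 for all i ≥ 1.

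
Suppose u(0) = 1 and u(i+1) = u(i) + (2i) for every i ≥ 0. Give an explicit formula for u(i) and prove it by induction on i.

Claim: u(i) = i^2 − i + 1.

Base case: u(0) = 1, and 0^2 − 0 + 1 = 1.
Assume u(j) = j^2 − j + 1.
Then u(j+1) = u(j) + (2j) = (j^2 − j + 1) + (2j) = j^2 + j + 1,
and (j+1)^2 − (j+1) + 1 = j^2 + j + 1.
This completes the inductive step, so u(i) = i^2 − i + 1 for all i ≥ 0.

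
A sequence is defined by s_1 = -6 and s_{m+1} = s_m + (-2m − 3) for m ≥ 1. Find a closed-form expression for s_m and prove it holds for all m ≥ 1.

Claim: s_m = -m^2 − 2m − 3.

Base case: s_1 = -6, and -1^2 − 2·1 − 3 = -6.
Assume s_j = -j^2 − 2j − 3.
Then s_{j+1} = s_j + (-2j − 3) = (-j^2 − 2j − 3) + (-2j − 3) = -j^2 − 4j − 6,
and -(j+1)^2 − 2·(j+1) − 3 = -j^2 − 4j − 6.
This completes the inductive step, so s_m = -m^2 − 2m − 3 for all m ≥ 1.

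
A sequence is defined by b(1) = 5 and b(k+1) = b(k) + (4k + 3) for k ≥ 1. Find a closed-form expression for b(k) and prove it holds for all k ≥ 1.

Claim: b(k) = 2k^2 + k + 2.

Base case: b(1) = 5, and 2·1^2 + 1 + 2 = 5.
Assume b(r) = 2r^2 + r + 2.
Then b(r+1) = b(r) + (4r + 3) = (2r^2 + r + 2) + (4r + 3) = 2r^2 + 5r + 5,
and 2·(r+1)^2 + (r+1) + 2 = 2r^2 + 5r + 5.
By induction, b(k) = 2k^2 + k + 2 for all k ≥ 1.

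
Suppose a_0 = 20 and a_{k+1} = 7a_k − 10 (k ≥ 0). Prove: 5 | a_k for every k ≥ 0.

Base case: a_0 = 20 = 5·4, so 5 | a_0.
Assume 5 | a_j, so a_j = 5t for some integer t.
Then a_{j+1} = 7a_j − 10 = 7·(5t) − 10 = 5(7t − 2), so 5 | a_{j+1}.
This completes the inductive step, so 5 | a_k for all k ≥ 0.

5 | a_k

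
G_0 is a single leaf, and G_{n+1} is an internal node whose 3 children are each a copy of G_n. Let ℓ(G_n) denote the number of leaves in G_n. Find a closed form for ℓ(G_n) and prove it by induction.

Claim: ℓ(G_n) = 3^n.

Base case: ℓ(G_0) = 1, and 3^0 = 1.
Assume ℓ(G_r) = 3^r.
Then ℓ(G_{r+1}) = 3·ℓ(G_r) = 3·3^r = 3^{r+1}.
This completes the inductive step, so ℓ(G_n) = 3^n for all n ≥ 0.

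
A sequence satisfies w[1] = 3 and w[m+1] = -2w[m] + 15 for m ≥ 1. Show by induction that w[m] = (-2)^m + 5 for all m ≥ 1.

Base case: w[1] = 3, and (-2)^1 + 5 = -2 + 5 = 3.
Assume w[j] = (-2)^j + 5 for some j ≥ 1.
Then w[j+1] = -2w[j] + 15 = -2·((-2)^j + 5) + 15 = -2·(-2)^j − 10 + 15 = (-2)^{j+1} + 5.
Hence w[m] = (-2)^m + 5 for every m ≥ 1, by induction.

w[m] = (-2)^m + 5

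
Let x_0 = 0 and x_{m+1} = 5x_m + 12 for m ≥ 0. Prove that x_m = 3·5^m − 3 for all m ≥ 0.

Base case: x_0 = 0, and 3·5^0 − 3 = 3 − 3 = 0.
Assume x_j = 3·5^j − 3 for some j ≥ 0.
Then x_{j+1} = 5x_j + 12 = 5·(3·5^j − 3) + 12 = 15·5^j − 15 + 12 = 3·5^{j+1} − 3.
By induction, x_m = 3·5^m − 3 for all m ≥ 0.

x_m = 3·5^m − 3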